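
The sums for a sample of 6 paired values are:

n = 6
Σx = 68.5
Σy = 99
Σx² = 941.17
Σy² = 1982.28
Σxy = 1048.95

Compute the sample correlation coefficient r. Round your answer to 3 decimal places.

-0.345

r = (nΣxy − ΣxΣy) / √[(nΣx² − (Σx)²)(nΣy² − (Σy)²)]
Numerator: 6×1048.95 − 68.5×99 = -487.8
Denominator: √[(5647.02 − 4692.25)(11893.68 − 9801)] = √[954.77 × 2092.68] = 1413.5162
r = -487.8 / 1413.5162 ≈ -0.345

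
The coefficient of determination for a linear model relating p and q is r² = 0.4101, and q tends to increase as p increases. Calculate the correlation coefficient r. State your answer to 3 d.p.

0.640

|r| = √0.4101 = 0.640
The association is positive, so r = 0.640.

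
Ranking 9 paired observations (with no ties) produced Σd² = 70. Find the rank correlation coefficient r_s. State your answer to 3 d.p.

0.417

ρ = 1 − 6Σd² / [n(n²−1)] = 1 − 6×70 / (9×80)
  = 1 − 420/720 = 1 − 0.5833 ≈ 0.417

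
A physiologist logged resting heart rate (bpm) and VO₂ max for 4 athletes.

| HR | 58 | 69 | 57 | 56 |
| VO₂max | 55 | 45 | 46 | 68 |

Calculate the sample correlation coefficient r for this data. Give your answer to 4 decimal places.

-0.5938

n = 4, Σx = 240, Σy = 214, Σx² = 14510, Σy² = 11790, Σxy = 12725
nΣxy − ΣxΣy = 50900 − 51360 = -460
nΣx² − (Σx)² = 58040 − 57600 = 440; nΣy² − (Σy)² = 47160 − 45796 = 1364
r = -460 / √(440 × 1364) = -460 / 774.6999 ≈ -0.5938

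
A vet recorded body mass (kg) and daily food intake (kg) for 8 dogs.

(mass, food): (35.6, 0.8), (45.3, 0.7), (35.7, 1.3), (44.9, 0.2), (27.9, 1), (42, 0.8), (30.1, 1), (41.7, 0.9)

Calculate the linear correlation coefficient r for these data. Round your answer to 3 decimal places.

-0.631

n = 8, Σx = 303.2, Σy = 6.7, Σx² = 11797.26, Σy² = 6.31, Σxy = 244.71
nΣxy − ΣxΣy = 1957.68 − 2031.44 = -73.76
nΣx² − (Σx)² = 94378.08 − 91930.24 = 2447.84; nΣy² − (Σy)² = 50.48 − 44.89 = 5.59
r = -73.76 / √(2447.84 × 5.59) = -73.76 / 116.9762 ≈ -0.631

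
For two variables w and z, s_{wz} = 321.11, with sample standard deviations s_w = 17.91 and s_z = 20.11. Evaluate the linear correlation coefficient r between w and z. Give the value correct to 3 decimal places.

0.892

r = Cov(w,z) / (s_w · s_z) = 321.11 / (17.91 × 20.11)
  = 321.11 / 360.1701 ≈ 0.892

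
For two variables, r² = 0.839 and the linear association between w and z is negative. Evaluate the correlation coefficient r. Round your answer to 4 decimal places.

|r| = √0.839 = 0.9160
The association is negative, so r = −0.9160.

-0.9160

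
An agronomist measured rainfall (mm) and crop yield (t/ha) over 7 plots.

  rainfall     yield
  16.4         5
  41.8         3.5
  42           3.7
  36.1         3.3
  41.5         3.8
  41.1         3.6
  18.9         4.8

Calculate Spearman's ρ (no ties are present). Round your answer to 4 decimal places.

-0.4643

Rank rainfall: 1, 6, 7, 3, 5, 4, 2
Rank yield: 7, 2, 4, 1, 5, 3, 6
d = rank(rainfall) − rank(yield): -6, 4, 3, 2, 0, 1, -4; Σd² = 82
ρ = 1 − 6Σd² / [n(n²−1)] = 1 − 6×82 / (7×48) = 1 − 492/336 ≈ -0.4643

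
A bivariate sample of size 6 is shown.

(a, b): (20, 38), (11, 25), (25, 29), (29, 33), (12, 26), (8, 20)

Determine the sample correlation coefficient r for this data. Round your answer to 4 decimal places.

0.7321

n = 6, Σa = 105, Σb = 171, Σa² = 2195, Σb² = 5075, Σab = 3189
nΣab − ΣaΣb = 19134 − 17955 = 1179
nΣa² − (Σa)² = 13170 − 11025 = 2145; nΣb² − (Σb)² = 30450 − 29241 = 1209
r = 1179 / √(2145 × 1209) = 1179 / 1610.3742 ≈ 0.7321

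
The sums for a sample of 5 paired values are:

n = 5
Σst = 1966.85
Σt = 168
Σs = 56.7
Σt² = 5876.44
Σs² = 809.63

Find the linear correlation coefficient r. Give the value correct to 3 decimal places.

r = (nΣst − ΣsΣt) / √[(nΣs² − (Σs)²)(nΣt² − (Σt)²)]
Numerator: 5×1966.85 − 56.7×168 = 308.65
Denominator: √[(4048.15 − 3214.89)(29382.2 − 28224)] = √[833.26 × 1158.2] = 982.3857
r = 308.65 / 982.3857 ≈ 0.314

0.314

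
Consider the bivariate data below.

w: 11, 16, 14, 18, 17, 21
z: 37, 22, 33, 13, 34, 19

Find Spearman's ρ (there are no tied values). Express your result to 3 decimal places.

Rank w: 1, 3, 2, 5, 4, 6
Rank z: 6, 3, 4, 1, 5, 2
d = rank(w) − rank(z): -5, 0, -2, 4, -1, 4; Σd² = 62
ρ = 1 − 6Σd² / [n(n²−1)] = 1 − 6×62 / (6×35) = 1 − 372/210 ≈ -0.771

-0.771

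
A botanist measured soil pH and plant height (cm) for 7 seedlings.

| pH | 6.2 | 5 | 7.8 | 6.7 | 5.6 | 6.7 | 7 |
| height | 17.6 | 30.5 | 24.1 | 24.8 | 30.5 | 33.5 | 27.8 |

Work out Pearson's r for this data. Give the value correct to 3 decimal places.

n = 7, Σx = 45, Σy = 188.8, Σx² = 294.42, Σy² = 5261.2, Σxy = 1205.61
nΣxy − ΣxΣy = 8439.27 − 8496 = -56.73
nΣx² − (Σx)² = 2060.94 − 2025 = 35.94; nΣy² − (Σy)² = 36828.4 − 35645.44 = 1182.96
r = -56.73 / √(35.94 × 1182.96) = -56.73 / 206.1931 ≈ -0.275

-0.275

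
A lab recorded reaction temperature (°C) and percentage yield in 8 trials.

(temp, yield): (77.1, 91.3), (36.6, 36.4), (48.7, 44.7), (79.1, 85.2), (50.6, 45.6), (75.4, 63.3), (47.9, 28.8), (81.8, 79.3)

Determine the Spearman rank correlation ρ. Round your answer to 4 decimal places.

0.8810

Rank temp: 6, 1, 3, 7, 4, 5, 2, 8
Rank yield: 8, 2, 3, 7, 4, 5, 1, 6
d = rank(temp) − rank(yield): -2, -1, 0, 0, 0, 0, 1, 2; Σd² = 10
ρ = 1 − 6Σd² / [n(n²−1)] = 1 − 6×10 / (8×63) = 1 − 60/504 ≈ 0.8810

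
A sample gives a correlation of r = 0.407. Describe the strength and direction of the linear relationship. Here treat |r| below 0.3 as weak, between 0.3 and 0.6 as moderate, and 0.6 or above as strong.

r = 0.407 > 0 so the relationship is positive.
|r| = 0.407, which falls in the moderate range.

moderate positive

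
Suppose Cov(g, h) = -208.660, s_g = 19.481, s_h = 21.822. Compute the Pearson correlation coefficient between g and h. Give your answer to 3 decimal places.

-0.491

r = Cov(g,h) / (s_g · s_h) = -208.660 / (19.481 × 21.822)
  = -208.660 / 425.1144 ≈ -0.491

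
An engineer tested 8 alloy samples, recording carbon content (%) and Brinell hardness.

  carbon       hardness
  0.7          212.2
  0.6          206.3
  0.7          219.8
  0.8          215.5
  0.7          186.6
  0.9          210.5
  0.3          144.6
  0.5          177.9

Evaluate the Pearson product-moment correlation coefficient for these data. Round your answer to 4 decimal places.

n = 8, Σx = 5.2, Σy = 1573.4, Σx² = 3.62, Σy² = 314028.2, Σxy = 1050.98
nΣxy − ΣxΣy = 8407.84 − 8181.68 = 226.16
nΣx² − (Σx)² = 28.96 − 27.04 = 1.92; nΣy² − (Σy)² = 2512225.6 − 2475587.56 = 36638.04
r = 226.16 / √(1.92 × 36638.04) = 226.16 / 265.2264 ≈ 0.8527

0.8527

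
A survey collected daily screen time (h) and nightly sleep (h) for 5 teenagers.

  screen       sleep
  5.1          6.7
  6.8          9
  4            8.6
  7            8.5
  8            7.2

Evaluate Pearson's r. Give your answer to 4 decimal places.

-0.0518

n = 5, Σx = 30.9, Σy = 40, Σx² = 201.25, Σy² = 323.94, Σxy = 246.87
nΣxy − ΣxΣy = 1234.35 − 1236 = -1.65
nΣx² − (Σx)² = 1006.25 − 954.81 = 51.44; nΣy² − (Σy)² = 1619.7 − 1600 = 19.7
r = -1.65 / √(51.44 × 19.7) = -1.65 / 31.8334 ≈ -0.0518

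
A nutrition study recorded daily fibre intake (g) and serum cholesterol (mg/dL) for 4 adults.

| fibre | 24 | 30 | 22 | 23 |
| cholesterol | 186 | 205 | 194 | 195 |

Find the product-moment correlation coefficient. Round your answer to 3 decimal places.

0.738

n = 4, Σx = 99, Σy = 780, Σx² = 2489, Σy² = 152282, Σxy = 19367
nΣxy − ΣxΣy = 77468 − 77220 = 248
nΣx² − (Σx)² = 9956 − 9801 = 155; nΣy² − (Σy)² = 609128 − 608400 = 728
r = 248 / √(155 × 728) = 248 / 335.9167 ≈ 0.738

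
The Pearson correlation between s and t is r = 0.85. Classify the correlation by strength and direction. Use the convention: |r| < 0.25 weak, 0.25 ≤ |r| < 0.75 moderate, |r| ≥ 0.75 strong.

strong positive

r = 0.85 > 0 so the relationship is positive.
|r| = 0.85, which falls in the strong range.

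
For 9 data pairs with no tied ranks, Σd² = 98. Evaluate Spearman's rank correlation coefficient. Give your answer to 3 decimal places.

0.183

ρ = 1 − 6Σd² / [n(n²−1)] = 1 − 6×98 / (9×80)
  = 1 − 588/720 = 1 − 0.8167 ≈ 0.183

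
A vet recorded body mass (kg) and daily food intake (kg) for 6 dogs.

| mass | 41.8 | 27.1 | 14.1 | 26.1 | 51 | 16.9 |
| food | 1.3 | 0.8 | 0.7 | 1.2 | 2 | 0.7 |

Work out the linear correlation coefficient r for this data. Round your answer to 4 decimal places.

0.9253

n = 6, Σx = 177, Σy = 6.7, Σx² = 6248.28, Σy² = 8.75, Σxy = 231.04
nΣxy − ΣxΣy = 1386.24 − 1185.9 = 200.34
nΣx² − (Σx)² = 37489.68 − 31329 = 6160.68; nΣy² − (Σy)² = 52.5 − 44.89 = 7.61
r = 200.34 / √(6160.68 × 7.61) = 200.34 / 216.5243 ≈ 0.9253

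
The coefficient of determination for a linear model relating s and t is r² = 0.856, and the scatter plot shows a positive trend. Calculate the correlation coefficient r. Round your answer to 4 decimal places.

|r| = √0.856 = 0.9252
The association is positive, so r = 0.9252.

0.9252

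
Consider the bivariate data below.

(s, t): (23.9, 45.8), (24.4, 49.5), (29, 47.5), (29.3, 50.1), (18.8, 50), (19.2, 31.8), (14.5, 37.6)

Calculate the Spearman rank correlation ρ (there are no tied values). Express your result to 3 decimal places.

Rank s: 4, 5, 6, 7, 2, 3, 1
Rank t: 3, 5, 4, 7, 6, 1, 2
d = rank(s) − rank(t): 1, 0, 2, 0, -4, 2, -1; Σd² = 26
ρ = 1 − 6Σd² / [n(n²−1)] = 1 − 6×26 / (7×48) = 1 − 156/336 ≈ 0.536

0.536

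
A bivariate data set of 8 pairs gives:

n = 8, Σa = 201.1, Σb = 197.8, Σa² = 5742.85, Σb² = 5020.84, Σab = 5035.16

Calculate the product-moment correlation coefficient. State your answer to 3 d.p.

r = (nΣab − ΣaΣb) / √[(nΣa² − (Σa)²)(nΣb² − (Σb)²)]
Numerator: 8×5035.16 − 201.1×197.8 = 503.7
Denominator: √[(45942.8 − 40441.21)(40166.72 − 39124.84)] = √[5501.59 × 1041.88] = 2394.1588
r = 503.7 / 2394.1588 ≈ 0.210

0.210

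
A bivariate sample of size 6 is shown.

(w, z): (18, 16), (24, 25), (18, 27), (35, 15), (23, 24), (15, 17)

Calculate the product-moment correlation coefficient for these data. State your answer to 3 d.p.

n = 6, Σw = 133, Σz = 124, Σw² = 3203, Σz² = 2700, Σwz = 2706
nΣwz − ΣwΣz = 16236 − 16492 = -256
nΣw² − (Σw)² = 19218 − 17689 = 1529; nΣz² − (Σz)² = 16200 − 15376 = 824
r = -256 / √(1529 × 824) = -256 / 1122.4509 ≈ -0.228

-0.228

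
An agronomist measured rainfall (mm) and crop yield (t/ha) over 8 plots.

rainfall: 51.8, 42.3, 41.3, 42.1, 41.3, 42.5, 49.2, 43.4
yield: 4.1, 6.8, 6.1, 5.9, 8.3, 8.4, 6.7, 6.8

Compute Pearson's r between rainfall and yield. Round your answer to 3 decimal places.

n = 8, Σx = 353.9, Σy = 53.1, Σx² = 15766.77, Σy² = 365.65, Σxy = 2324.89
nΣxy − ΣxΣy = 18599.12 − 18792.09 = -192.97
nΣx² − (Σx)² = 126134.16 − 125245.21 = 888.95; nΣy² − (Σy)² = 2925.2 − 2819.61 = 105.59
r = -192.97 / √(888.95 × 105.59) = -192.97 / 306.3727 ≈ -0.630

-0.630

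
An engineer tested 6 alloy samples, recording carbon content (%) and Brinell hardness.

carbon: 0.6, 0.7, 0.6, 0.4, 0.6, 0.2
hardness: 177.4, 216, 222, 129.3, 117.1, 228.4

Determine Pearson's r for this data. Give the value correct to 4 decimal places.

n = 6, Σx = 3.1, Σy = 1090.2, Σx² = 1.77, Σy² = 210008.22, Σxy = 558.5
nΣxy − ΣxΣy = 3351 − 3379.62 = -28.62
nΣx² − (Σx)² = 10.62 − 9.61 = 1.01; nΣy² − (Σy)² = 1260049.32 − 1188536.04 = 71513.28
r = -28.62 / √(1.01 × 71513.28) = -28.62 / 268.7534 ≈ -0.1065

-0.1065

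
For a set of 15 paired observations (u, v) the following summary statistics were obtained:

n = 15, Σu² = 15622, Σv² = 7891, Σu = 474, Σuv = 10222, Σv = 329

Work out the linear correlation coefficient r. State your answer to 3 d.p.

r = (nΣuv − ΣuΣv) / √[(nΣu² − (Σu)²)(nΣv² − (Σv)²)]
Numerator: 15×10222 − 474×329 = -2616
Denominator: √[(234330 − 224676)(118365 − 108241)] = √[9654 × 10124] = 9886.2074
r = -2616 / 9886.2074 ≈ -0.265

-0.265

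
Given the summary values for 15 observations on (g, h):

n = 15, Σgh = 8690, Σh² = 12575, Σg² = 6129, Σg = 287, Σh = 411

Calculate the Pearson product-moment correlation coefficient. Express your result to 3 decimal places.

0.903

r = (nΣgh − ΣgΣh) / √[(nΣg² − (Σg)²)(nΣh² − (Σh)²)]
Numerator: 15×8690 − 287×411 = 12393
Denominator: √[(91935 − 82369)(188625 − 168921)] = √[9566 × 19704] = 13729.1101
r = 12393 / 13729.1101 ≈ 0.903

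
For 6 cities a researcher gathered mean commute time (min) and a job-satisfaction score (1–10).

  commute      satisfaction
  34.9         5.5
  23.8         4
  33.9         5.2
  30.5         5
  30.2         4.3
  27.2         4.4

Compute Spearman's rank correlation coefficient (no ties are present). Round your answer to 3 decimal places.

Rank commute: 6, 1, 5, 4, 3, 2
Rank satisfaction: 6, 1, 5, 4, 2, 3
d = rank(commute) − rank(satisfaction): 0, 0, 0, 0, 1, -1; Σd² = 2
ρ = 1 − 6Σd² / [n(n²−1)] = 1 − 6×2 / (6×35) = 1 − 12/210 ≈ 0.943

0.943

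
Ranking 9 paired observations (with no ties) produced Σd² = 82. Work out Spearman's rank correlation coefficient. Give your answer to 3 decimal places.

0.317

ρ = 1 − 6Σd² / [n(n²−1)] = 1 − 6×82 / (9×80)
  = 1 − 492/720 = 1 − 0.6833 ≈ 0.317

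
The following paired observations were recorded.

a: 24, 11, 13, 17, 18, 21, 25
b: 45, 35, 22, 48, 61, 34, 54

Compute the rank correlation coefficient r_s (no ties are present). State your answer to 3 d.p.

0.429

Rank a: 6, 1, 2, 3, 4, 5, 7
Rank b: 4, 3, 1, 5, 7, 2, 6
d = rank(a) − rank(b): 2, -2, 1, -2, -3, 3, 1; Σd² = 32
ρ = 1 − 6Σd² / [n(n²−1)] = 1 − 6×32 / (7×48) = 1 − 192/336 ≈ 0.429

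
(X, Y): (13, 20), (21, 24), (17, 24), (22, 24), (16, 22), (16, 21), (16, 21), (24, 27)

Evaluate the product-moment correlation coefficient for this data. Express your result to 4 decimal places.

n = 8, ΣX = 145, ΣY = 183, ΣX² = 2727, ΣY² = 4223, ΣXY = 3372
nΣXY − ΣXΣY = 26976 − 26535 = 441
nΣX² − (ΣX)² = 21816 − 21025 = 791; nΣY² − (ΣY)² = 33784 − 33489 = 295
r = 441 / √(791 × 295) = 441 / 483.0580 ≈ 0.9129

0.9129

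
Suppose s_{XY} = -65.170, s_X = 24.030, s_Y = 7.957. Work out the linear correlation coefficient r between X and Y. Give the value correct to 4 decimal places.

-0.3408

r = Cov(X,Y) / (s_X · s_Y) = -65.170 / (24.030 × 7.957)
  = -65.170 / 191.2067 ≈ -0.3408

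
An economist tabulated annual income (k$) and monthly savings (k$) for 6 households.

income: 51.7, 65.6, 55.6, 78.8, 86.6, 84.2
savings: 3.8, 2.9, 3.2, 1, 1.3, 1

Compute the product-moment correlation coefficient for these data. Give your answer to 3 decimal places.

n = 6, Σx = 422.5, Σy = 13.2, Σx² = 30866.25, Σy² = 36.78, Σxy = 840.2
nΣxy − ΣxΣy = 5041.2 − 5577 = -535.8
nΣx² − (Σx)² = 185197.5 − 178506.25 = 6691.25; nΣy² − (Σy)² = 220.68 − 174.24 = 46.44
r = -535.8 / √(6691.25 × 46.44) = -535.8 / 557.4421 ≈ -0.961

-0.961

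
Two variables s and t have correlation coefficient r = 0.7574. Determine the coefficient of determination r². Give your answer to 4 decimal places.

0.5737

r² = (0.7574)² = 0.5737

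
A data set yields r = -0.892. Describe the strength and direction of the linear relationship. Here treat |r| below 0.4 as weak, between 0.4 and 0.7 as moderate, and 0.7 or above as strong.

strong negative

r = -0.892 < 0 so the relationship is negative.
|r| = 0.892, which falls in the strong range.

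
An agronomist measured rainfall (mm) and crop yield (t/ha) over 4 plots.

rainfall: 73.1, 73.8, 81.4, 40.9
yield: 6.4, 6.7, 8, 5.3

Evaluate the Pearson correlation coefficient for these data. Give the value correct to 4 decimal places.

0.8931

n = 4, Σx = 269.2, Σy = 26.4, Σx² = 19088.82, Σy² = 177.94, Σxy = 1830.27
nΣxy − ΣxΣy = 7321.08 − 7106.88 = 214.2
nΣx² − (Σx)² = 76355.28 − 72468.64 = 3886.64; nΣy² − (Σy)² = 711.76 − 696.96 = 14.8
r = 214.2 / √(3886.64 × 14.8) = 214.2 / 239.8380 ≈ 0.8931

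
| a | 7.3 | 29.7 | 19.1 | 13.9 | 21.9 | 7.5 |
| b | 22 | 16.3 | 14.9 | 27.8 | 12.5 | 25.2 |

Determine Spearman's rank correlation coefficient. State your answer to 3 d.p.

-0.600

Rank a: 1, 6, 4, 3, 5, 2
Rank b: 4, 3, 2, 6, 1, 5
d = rank(a) − rank(b): -3, 3, 2, -3, 4, -3; Σd² = 56
ρ = 1 − 6Σd² / [n(n²−1)] = 1 − 6×56 / (6×35) = 1 − 336/210 ≈ -0.600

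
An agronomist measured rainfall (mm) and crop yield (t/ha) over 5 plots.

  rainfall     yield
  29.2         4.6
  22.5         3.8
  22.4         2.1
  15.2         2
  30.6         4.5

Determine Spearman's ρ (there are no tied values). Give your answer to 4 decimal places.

0.9000

Rank rainfall: 4, 3, 2, 1, 5
Rank yield: 5, 3, 2, 1, 4
d = rank(rainfall) − rank(yield): -1, 0, 0, 0, 1; Σd² = 2
ρ = 1 − 6Σd² / [n(n²−1)] = 1 − 6×2 / (5×24) = 1 − 12/120 ≈ 0.9000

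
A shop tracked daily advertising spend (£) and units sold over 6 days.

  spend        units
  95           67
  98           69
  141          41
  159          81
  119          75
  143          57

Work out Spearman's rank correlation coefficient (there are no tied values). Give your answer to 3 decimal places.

0.143

Rank spend: 1, 2, 4, 6, 3, 5
Rank units: 3, 4, 1, 6, 5, 2
d = rank(spend) − rank(units): -2, -2, 3, 0, -2, 3; Σd² = 30
ρ = 1 − 6Σd² / [n(n²−1)] = 1 − 6×30 / (6×35) = 1 − 180/210 ≈ 0.143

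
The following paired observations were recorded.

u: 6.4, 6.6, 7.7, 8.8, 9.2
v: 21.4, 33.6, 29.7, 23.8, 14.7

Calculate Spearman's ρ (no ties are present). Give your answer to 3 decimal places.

-0.400

Rank u: 1, 2, 3, 4, 5
Rank v: 2, 5, 4, 3, 1
d = rank(u) − rank(v): -1, -3, -1, 1, 4; Σd² = 28
ρ = 1 − 6Σd² / [n(n²−1)] = 1 − 6×28 / (5×24) = 1 − 168/120 ≈ -0.400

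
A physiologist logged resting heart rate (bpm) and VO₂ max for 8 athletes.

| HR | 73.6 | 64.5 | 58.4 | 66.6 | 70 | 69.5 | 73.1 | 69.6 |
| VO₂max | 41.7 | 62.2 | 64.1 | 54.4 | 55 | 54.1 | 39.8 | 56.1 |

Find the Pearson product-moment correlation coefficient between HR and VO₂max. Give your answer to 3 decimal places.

-0.868

n = 8, Σx = 545.3, Σy = 427.4, Σx² = 37341.35, Σy² = 23358.96, Σxy = 28871.39
nΣxy − ΣxΣy = 230971.12 − 233061.22 = -2090.1
nΣx² − (Σx)² = 298730.8 − 297352.09 = 1378.71; nΣy² − (Σy)² = 186871.68 − 182670.76 = 4200.92
r = -2090.1 / √(1378.71 × 4200.92) = -2090.1 / 2406.6264 ≈ -0.868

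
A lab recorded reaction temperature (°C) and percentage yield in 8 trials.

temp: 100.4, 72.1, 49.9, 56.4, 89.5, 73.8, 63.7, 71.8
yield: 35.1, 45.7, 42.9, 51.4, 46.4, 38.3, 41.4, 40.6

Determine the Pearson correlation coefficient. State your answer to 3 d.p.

-0.488

n = 8, Σx = 577.6, Σy = 341.8, Σx² = 43619.16, Σy² = 14785.04, Σxy = 24390.28
nΣxy − ΣxΣy = 195122.24 − 197423.68 = -2301.44
nΣx² − (Σx)² = 348953.28 − 333621.76 = 15331.52; nΣy² − (Σy)² = 118280.32 − 116827.24 = 1453.08
r = -2301.44 / √(15331.52 × 1453.08) = -2301.44 / 4719.9497 ≈ -0.488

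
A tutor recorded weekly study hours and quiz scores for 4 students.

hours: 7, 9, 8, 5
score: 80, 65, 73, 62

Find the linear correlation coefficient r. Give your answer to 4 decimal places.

n = 4, Σx = 29, Σy = 280, Σx² = 219, Σy² = 19798, Σxy = 2039
nΣxy − ΣxΣy = 8156 − 8120 = 36
nΣx² − (Σx)² = 876 − 841 = 35; nΣy² − (Σy)² = 79192 − 78400 = 792
r = 36 / √(35 × 792) = 36 / 166.4932 ≈ 0.2162

0.2162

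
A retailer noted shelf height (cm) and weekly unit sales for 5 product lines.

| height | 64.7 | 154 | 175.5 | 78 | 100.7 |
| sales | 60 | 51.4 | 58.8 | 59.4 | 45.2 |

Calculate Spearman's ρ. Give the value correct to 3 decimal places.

-0.600

Rank height: 1, 4, 5, 2, 3
Rank sales: 5, 2, 3, 4, 1
d = rank(height) − rank(sales): -4, 2, 2, -2, 2; Σd² = 32
ρ = 1 − 6Σd² / [n(n²−1)] = 1 − 6×32 / (5×24) = 1 − 192/120 ≈ -0.600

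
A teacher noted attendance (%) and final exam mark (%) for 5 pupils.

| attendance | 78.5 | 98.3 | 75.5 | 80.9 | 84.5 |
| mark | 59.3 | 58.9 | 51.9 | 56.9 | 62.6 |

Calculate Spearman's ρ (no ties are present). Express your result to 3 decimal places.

0.500

Rank attendance: 2, 5, 1, 3, 4
Rank mark: 4, 3, 1, 2, 5
d = rank(attendance) − rank(mark): -2, 2, 0, 1, -1; Σd² = 10
ρ = 1 − 6Σd² / [n(n²−1)] = 1 − 6×10 / (5×24) = 1 − 60/120 ≈ 0.500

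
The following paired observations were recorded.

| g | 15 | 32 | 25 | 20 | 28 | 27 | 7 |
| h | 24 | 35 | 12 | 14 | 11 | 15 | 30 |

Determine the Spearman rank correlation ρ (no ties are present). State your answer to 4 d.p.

-0.1429

Rank g: 2, 7, 4, 3, 6, 5, 1
Rank h: 5, 7, 2, 3, 1, 4, 6
d = rank(g) − rank(h): -3, 0, 2, 0, 5, 1, -5; Σd² = 64
ρ = 1 − 6Σd² / [n(n²−1)] = 1 − 6×64 / (7×48) = 1 − 384/336 ≈ -0.1429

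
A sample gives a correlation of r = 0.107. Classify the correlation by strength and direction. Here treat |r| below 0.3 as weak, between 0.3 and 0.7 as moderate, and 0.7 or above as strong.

weak positive

r = 0.107 > 0 so the relationship is positive.
|r| = 0.107, which falls in the weak range.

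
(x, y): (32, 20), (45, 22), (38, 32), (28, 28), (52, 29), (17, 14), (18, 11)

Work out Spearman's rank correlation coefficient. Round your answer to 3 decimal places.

0.714

Rank x: 4, 6, 5, 3, 7, 1, 2
Rank y: 3, 4, 7, 5, 6, 2, 1
d = rank(x) − rank(y): 1, 2, -2, -2, 1, -1, 1; Σd² = 16
ρ = 1 − 6Σd² / [n(n²−1)] = 1 − 6×16 / (7×48) = 1 − 96/336 ≈ 0.714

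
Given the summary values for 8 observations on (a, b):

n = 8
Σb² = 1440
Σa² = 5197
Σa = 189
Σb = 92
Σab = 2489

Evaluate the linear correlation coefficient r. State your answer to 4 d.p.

0.5967

r = (nΣab − ΣaΣb) / √[(nΣa² − (Σa)²)(nΣb² − (Σb)²)]
Numerator: 8×2489 − 189×92 = 2524
Denominator: √[(41576 − 35721)(11520 − 8464)] = √[5855 × 3056] = 4229.9976
r = 2524 / 4229.9976 ≈ 0.5967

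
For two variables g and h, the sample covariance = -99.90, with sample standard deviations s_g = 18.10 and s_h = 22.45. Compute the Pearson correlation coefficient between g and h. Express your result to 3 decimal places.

r = Cov(g,h) / (s_g · s_h) = -99.90 / (18.10 × 22.45)
  = -99.90 / 406.3450 ≈ -0.246

-0.246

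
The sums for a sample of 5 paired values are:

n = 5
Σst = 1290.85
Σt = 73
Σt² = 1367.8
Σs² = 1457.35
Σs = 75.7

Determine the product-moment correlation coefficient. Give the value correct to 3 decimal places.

r = (nΣst − ΣsΣt) / √[(nΣs² − (Σs)²)(nΣt² − (Σt)²)]
Numerator: 5×1290.85 − 75.7×73 = 928.15
Denominator: √[(7286.75 − 5730.49)(6839 − 5329)] = √[1556.26 × 1510] = 1532.9555
r = 928.15 / 1532.9555 ≈ 0.605

0.605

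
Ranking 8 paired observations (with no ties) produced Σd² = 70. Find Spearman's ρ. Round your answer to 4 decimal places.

ρ = 1 − 6Σd² / [n(n²−1)] = 1 − 6×70 / (8×63)
  = 1 − 420/504 = 1 − 0.83333 ≈ 0.1667

0.1667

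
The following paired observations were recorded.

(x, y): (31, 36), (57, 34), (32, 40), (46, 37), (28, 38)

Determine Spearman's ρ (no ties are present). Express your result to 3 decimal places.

Rank x: 2, 5, 3, 4, 1
Rank y: 2, 1, 5, 3, 4
d = rank(x) − rank(y): 0, 4, -2, 1, -3; Σd² = 30
ρ = 1 − 6Σd² / [n(n²−1)] = 1 − 6×30 / (5×24) = 1 − 180/120 ≈ -0.500

-0.500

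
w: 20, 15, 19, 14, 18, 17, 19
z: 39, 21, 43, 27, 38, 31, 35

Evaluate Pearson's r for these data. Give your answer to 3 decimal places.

0.863

n = 7, Σw = 122, Σz = 234, Σw² = 2156, Σz² = 8170, Σwz = 4166
nΣwz − ΣwΣz = 29162 − 28548 = 614
nΣw² − (Σw)² = 15092 − 14884 = 208; nΣz² − (Σz)² = 57190 − 54756 = 2434
r = 614 / √(208 × 2434) = 614 / 711.5279 ≈ 0.863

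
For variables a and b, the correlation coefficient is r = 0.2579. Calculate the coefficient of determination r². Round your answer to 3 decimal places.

0.067

r² = (0.2579)² = 0.067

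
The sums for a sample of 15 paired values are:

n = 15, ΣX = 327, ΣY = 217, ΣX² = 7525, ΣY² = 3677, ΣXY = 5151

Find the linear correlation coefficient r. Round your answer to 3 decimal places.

r = (nΣXY − ΣXΣY) / √[(nΣX² − (ΣX)²)(nΣY² − (ΣY)²)]
Numerator: 15×5151 − 327×217 = 6306
Denominator: √[(112875 − 106929)(55155 − 47089)] = √[5946 × 8066] = 6925.3474
r = 6306 / 6925.3474 ≈ 0.911

0.911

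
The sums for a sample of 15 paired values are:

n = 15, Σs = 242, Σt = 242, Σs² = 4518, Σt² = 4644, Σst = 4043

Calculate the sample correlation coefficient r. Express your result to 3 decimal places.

r = (nΣst − ΣsΣt) / √[(nΣs² − (Σs)²)(nΣt² − (Σt)²)]
Numerator: 15×4043 − 242×242 = 2081
Denominator: √[(67770 − 58564)(69660 − 58564)] = √[9206 × 11096] = 10106.9172
r = 2081 / 10106.9172 ≈ 0.206

0.206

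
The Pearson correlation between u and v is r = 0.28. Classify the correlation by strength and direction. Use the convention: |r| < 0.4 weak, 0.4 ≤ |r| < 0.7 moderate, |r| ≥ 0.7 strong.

weak positive

r = 0.28 > 0 so the relationship is positive.
|r| = 0.28, which falls in the weak range.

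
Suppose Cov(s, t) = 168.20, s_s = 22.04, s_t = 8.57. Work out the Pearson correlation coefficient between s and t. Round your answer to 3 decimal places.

r = Cov(s,t) / (s_s · s_t) = 168.20 / (22.04 × 8.57)
  = 168.20 / 188.8828 ≈ 0.890

0.890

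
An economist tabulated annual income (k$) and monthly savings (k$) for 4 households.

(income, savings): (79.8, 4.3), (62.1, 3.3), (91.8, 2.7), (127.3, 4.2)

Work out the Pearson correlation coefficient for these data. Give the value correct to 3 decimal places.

n = 4, Σx = 361, Σy = 14.5, Σx² = 34856.98, Σy² = 54.31, Σxy = 1330.59
nΣxy − ΣxΣy = 5322.36 − 5234.5 = 87.86
nΣx² − (Σx)² = 139427.92 − 130321 = 9106.92; nΣy² − (Σy)² = 217.24 − 210.25 = 6.99
r = 87.86 / √(9106.92 × 6.99) = 87.86 / 252.3041 ≈ 0.348

0.348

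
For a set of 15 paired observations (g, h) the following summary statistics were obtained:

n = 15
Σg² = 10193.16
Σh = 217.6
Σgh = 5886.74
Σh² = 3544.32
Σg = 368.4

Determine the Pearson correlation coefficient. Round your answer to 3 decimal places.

r = (nΣgh − ΣgΣh) / √[(nΣg² − (Σg)²)(nΣh² − (Σh)²)]
Numerator: 15×5886.74 − 368.4×217.6 = 8137.26
Denominator: √[(152897.4 − 135718.56)(53164.8 − 47349.76)] = √[17178.84 × 5815.04] = 9994.7807
r = 8137.26 / 9994.7807 ≈ 0.814

0.814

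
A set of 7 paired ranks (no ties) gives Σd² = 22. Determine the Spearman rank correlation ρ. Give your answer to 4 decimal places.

0.6071

ρ = 1 − 6Σd² / [n(n²−1)] = 1 − 6×22 / (7×48)
  = 1 − 132/336 = 1 − 0.39286 ≈ 0.6071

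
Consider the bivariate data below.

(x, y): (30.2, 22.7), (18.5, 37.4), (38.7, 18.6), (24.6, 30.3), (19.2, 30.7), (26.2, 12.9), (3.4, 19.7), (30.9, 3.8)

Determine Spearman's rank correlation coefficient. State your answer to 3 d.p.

-0.619

Rank x: 6, 2, 8, 4, 3, 5, 1, 7
Rank y: 5, 8, 3, 6, 7, 2, 4, 1
d = rank(x) − rank(y): 1, -6, 5, -2, -4, 3, -3, 6; Σd² = 136
ρ = 1 − 6Σd² / [n(n²−1)] = 1 − 6×136 / (8×63) = 1 − 816/504 ≈ -0.619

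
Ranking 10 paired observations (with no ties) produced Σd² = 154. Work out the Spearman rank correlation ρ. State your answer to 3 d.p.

ρ = 1 − 6Σd² / [n(n²−1)] = 1 − 6×154 / (10×99)
  = 1 − 924/990 = 1 − 0.9333 ≈ 0.067

0.067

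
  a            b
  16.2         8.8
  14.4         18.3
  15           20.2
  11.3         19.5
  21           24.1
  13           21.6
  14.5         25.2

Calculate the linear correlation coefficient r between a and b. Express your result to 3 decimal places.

0.085

n = 7, Σa = 105.4, Σb = 137.7, Σa² = 1642.74, Σb² = 2883.03, Σab = 2081.73
nΣab − ΣaΣb = 14572.11 − 14513.58 = 58.53
nΣa² − (Σa)² = 11499.18 − 11109.16 = 390.02; nΣb² − (Σb)² = 20181.21 − 18961.29 = 1219.92
r = 58.53 / √(390.02 × 1219.92) = 58.53 / 689.7776 ≈ 0.085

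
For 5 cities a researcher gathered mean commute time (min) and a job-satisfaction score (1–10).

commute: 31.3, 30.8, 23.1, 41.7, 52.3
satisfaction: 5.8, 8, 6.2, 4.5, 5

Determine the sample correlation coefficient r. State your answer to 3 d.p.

n = 5, Σx = 179.2, Σy = 29.5, Σx² = 6936.12, Σy² = 181.33, Σxy = 1020.31
nΣxy − ΣxΣy = 5101.55 − 5286.4 = -184.85
nΣx² − (Σx)² = 34680.6 − 32112.64 = 2567.96; nΣy² − (Σy)² = 906.65 − 870.25 = 36.4
r = -184.85 / √(2567.96 × 36.4) = -184.85 / 305.7348 ≈ -0.605

-0.605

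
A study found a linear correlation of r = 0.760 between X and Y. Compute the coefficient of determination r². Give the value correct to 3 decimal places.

0.578

r² = (0.760)² = 0.578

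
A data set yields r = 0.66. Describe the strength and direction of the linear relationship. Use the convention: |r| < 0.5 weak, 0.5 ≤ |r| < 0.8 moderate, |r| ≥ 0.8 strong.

r = 0.66 > 0 so the relationship is positive.
|r| = 0.66, which falls in the moderate range.

moderate positive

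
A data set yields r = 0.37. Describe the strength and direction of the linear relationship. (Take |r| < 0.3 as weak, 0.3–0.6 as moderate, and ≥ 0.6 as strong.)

moderate positive

r = 0.37 > 0 so the relationship is positive.
|r| = 0.37, which falls in the moderate range.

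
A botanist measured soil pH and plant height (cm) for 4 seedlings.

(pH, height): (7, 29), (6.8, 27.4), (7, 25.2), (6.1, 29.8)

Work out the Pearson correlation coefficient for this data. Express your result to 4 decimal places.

n = 4, Σx = 26.9, Σy = 111.4, Σx² = 181.45, Σy² = 3114.84, Σxy = 747.5
nΣxy − ΣxΣy = 2990 − 2996.66 = -6.66
nΣx² − (Σx)² = 725.8 − 723.61 = 2.19; nΣy² − (Σy)² = 12459.36 − 12409.96 = 49.4
r = -6.66 / √(2.19 × 49.4) = -6.66 / 10.4012 ≈ -0.6403

-0.6403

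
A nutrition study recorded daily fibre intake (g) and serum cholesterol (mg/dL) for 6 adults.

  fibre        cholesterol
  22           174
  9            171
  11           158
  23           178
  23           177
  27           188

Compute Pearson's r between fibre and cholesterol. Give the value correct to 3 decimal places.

n = 6, Σx = 115, Σy = 1046, Σx² = 2473, Σy² = 182838, Σxy = 20346
nΣxy − ΣxΣy = 122076 − 120290 = 1786
nΣx² − (Σx)² = 14838 − 13225 = 1613; nΣy² − (Σy)² = 1097028 − 1094116 = 2912
r = 1786 / √(1613 × 2912) = 1786 / 2167.2692 ≈ 0.824

0.824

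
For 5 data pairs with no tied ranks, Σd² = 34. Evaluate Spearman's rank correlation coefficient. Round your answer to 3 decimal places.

ρ = 1 − 6Σd² / [n(n²−1)] = 1 − 6×34 / (5×24)
  = 1 − 204/120 = 1 − 1.7000 ≈ -0.700

-0.700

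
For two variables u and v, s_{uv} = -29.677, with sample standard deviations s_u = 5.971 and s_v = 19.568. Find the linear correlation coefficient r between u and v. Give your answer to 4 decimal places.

r = Cov(u,v) / (s_u · s_v) = -29.677 / (5.971 × 19.568)
  = -29.677 / 116.8405 ≈ -0.2540

-0.2540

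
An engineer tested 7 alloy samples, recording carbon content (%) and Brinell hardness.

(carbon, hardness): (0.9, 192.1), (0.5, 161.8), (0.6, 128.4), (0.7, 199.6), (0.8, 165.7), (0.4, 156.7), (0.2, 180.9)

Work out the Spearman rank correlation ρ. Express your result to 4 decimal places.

Rank carbon: 7, 3, 4, 5, 6, 2, 1
Rank hardness: 6, 3, 1, 7, 4, 2, 5
d = rank(carbon) − rank(hardness): 1, 0, 3, -2, 2, 0, -4; Σd² = 34
ρ = 1 − 6Σd² / [n(n²−1)] = 1 − 6×34 / (7×48) = 1 − 204/336 ≈ 0.3929

0.3929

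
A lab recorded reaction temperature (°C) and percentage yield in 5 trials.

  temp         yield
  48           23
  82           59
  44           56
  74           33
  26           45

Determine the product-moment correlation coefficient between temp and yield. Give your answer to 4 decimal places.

0.1297

n = 5, Σx = 274, Σy = 216, Σx² = 17116, Σy² = 10260, Σxy = 12018
nΣxy − ΣxΣy = 60090 − 59184 = 906
nΣx² − (Σx)² = 85580 − 75076 = 10504; nΣy² − (Σy)² = 51300 − 46656 = 4644
r = 906 / √(10504 × 4644) = 906 / 6984.3093 ≈ 0.1297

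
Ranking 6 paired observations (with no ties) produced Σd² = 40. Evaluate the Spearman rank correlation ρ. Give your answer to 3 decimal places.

ρ = 1 − 6Σd² / [n(n²−1)] = 1 − 6×40 / (6×35)
  = 1 − 240/210 = 1 − 1.1429 ≈ -0.143

-0.143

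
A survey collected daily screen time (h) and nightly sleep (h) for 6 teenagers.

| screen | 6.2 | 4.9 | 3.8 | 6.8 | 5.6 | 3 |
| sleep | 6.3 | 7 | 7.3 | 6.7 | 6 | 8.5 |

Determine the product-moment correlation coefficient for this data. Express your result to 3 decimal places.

n = 6, Σx = 30.3, Σy = 41.8, Σx² = 163.49, Σy² = 295.12, Σxy = 205.76
nΣxy − ΣxΣy = 1234.56 − 1266.54 = -31.98
nΣx² − (Σx)² = 980.94 − 918.09 = 62.85; nΣy² − (Σy)² = 1770.72 − 1747.24 = 23.48
r = -31.98 / √(62.85 × 23.48) = -31.98 / 38.4151 ≈ -0.832

-0.832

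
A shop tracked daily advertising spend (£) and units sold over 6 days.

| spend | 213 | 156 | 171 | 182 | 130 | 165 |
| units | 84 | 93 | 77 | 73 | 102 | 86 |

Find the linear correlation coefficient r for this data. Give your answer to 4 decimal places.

n = 6, Σx = 1017, Σy = 515, Σx² = 176195, Σy² = 44763, Σxy = 86303
nΣxy − ΣxΣy = 517818 − 523755 = -5937
nΣx² − (Σx)² = 1057170 − 1034289 = 22881; nΣy² − (Σy)² = 268578 − 265225 = 3353
r = -5937 / √(22881 × 3353) = -5937 / 8758.9950 ≈ -0.6778

-0.6778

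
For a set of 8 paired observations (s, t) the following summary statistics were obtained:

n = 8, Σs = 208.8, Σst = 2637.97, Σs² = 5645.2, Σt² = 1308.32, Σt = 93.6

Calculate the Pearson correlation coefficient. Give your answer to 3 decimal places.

0.955

r = (nΣst − ΣsΣt) / √[(nΣs² − (Σs)²)(nΣt² − (Σt)²)]
Numerator: 8×2637.97 − 208.8×93.6 = 1560.08
Denominator: √[(45161.6 − 43597.44)(10466.56 − 8760.96)] = √[1564.16 × 1705.6] = 1633.3497
r = 1560.08 / 1633.3497 ≈ 0.955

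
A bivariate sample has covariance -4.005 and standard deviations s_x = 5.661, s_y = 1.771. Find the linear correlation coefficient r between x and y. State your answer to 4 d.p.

-0.3995

r = Cov(x,y) / (s_x · s_y) = -4.005 / (5.661 × 1.771)
  = -4.005 / 10.0256 ≈ -0.3995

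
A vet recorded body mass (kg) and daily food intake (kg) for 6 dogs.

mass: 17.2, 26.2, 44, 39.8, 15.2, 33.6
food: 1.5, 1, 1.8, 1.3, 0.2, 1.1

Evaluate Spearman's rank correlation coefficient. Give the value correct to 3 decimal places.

0.657

Rank mass: 2, 3, 6, 5, 1, 4
Rank food: 5, 2, 6, 4, 1, 3
d = rank(mass) − rank(food): -3, 1, 0, 1, 0, 1; Σd² = 12
ρ = 1 − 6Σd² / [n(n²−1)] = 1 − 6×12 / (6×35) = 1 − 72/210 ≈ 0.657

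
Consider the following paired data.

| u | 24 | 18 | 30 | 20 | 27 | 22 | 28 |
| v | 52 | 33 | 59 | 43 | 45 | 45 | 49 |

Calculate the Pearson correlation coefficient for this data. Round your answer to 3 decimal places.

n = 7, Σu = 169, Σv = 326, Σu² = 4197, Σv² = 15574, Σuv = 8049
nΣuv − ΣuΣv = 56343 − 55094 = 1249
nΣu² − (Σu)² = 29379 − 28561 = 818; nΣv² − (Σv)² = 109018 − 106276 = 2742
r = 1249 / √(818 × 2742) = 1249 / 1497.6502 ≈ 0.834

0.834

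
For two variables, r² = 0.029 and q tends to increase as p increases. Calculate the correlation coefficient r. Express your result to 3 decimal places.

0.170

|r| = √0.029 = 0.170
The association is positive, so r = 0.170.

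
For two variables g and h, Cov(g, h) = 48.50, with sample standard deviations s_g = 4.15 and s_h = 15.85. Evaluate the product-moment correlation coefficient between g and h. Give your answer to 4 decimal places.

r = Cov(g,h) / (s_g · s_h) = 48.50 / (4.15 × 15.85)
  = 48.50 / 65.7775 ≈ 0.7373

0.7373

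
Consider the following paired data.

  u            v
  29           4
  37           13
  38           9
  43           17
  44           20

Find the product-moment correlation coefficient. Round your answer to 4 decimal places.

0.9452

n = 5, Σu = 191, Σv = 63, Σu² = 7439, Σv² = 955, Σuv = 2550
nΣuv − ΣuΣv = 12750 − 12033 = 717
nΣu² − (Σu)² = 37195 − 36481 = 714; nΣv² − (Σv)² = 4775 − 3969 = 806
r = 717 / √(714 × 806) = 717 / 758.6066 ≈ 0.9452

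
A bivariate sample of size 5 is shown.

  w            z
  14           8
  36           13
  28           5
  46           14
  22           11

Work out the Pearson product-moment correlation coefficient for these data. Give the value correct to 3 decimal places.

n = 5, Σw = 146, Σz = 51, Σw² = 4876, Σz² = 575, Σwz = 1606
nΣwz − ΣwΣz = 8030 − 7446 = 584
nΣw² − (Σw)² = 24380 − 21316 = 3064; nΣz² − (Σz)² = 2875 − 2601 = 274
r = 584 / √(3064 × 274) = 584 / 916.2620 ≈ 0.637

0.637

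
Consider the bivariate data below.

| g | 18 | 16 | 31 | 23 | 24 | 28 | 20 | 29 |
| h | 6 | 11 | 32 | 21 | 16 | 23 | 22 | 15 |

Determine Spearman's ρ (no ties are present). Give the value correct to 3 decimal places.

Rank g: 2, 1, 8, 4, 5, 6, 3, 7
Rank h: 1, 2, 8, 5, 4, 7, 6, 3
d = rank(g) − rank(h): 1, -1, 0, -1, 1, -1, -3, 4; Σd² = 30
ρ = 1 − 6Σd² / [n(n²−1)] = 1 − 6×30 / (8×63) = 1 − 180/504 ≈ 0.643

0.643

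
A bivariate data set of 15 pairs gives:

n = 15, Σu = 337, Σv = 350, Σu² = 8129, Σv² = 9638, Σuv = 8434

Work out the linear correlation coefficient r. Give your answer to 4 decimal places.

0.6300

r = (nΣuv − ΣuΣv) / √[(nΣu² − (Σu)²)(nΣv² − (Σv)²)]
Numerator: 15×8434 − 337×350 = 8560
Denominator: √[(121935 − 113569)(144570 − 122500)] = √[8366 × 22070] = 13588.1426
r = 8560 / 13588.1426 ≈ 0.6300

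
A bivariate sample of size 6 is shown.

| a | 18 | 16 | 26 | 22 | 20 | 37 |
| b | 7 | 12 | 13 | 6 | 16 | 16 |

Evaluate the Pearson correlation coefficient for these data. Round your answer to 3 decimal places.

0.477

n = 6, Σa = 139, Σb = 70, Σa² = 3509, Σb² = 910, Σab = 1700
nΣab − ΣaΣb = 10200 − 9730 = 470
nΣa² − (Σa)² = 21054 − 19321 = 1733; nΣb² − (Σb)² = 5460 − 4900 = 560
r = 470 / √(1733 × 560) = 470 / 985.1294 ≈ 0.477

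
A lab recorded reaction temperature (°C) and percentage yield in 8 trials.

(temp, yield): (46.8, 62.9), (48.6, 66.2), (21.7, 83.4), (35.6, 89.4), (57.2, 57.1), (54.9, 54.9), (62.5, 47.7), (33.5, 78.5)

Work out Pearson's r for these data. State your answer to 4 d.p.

n = 8, Σx = 360.8, Σy = 540.1, Σx² = 17604.8, Σy² = 37998.73, Σxy = 23044.59
nΣxy − ΣxΣy = 184356.72 − 194868.08 = -10511.36
nΣx² − (Σx)² = 140838.4 − 130176.64 = 10661.76; nΣy² − (Σy)² = 303989.84 − 291708.01 = 12281.83
r = -10511.36 / √(10661.76 × 12281.83) = -10511.36 / 11443.1606 ≈ -0.9186

-0.9186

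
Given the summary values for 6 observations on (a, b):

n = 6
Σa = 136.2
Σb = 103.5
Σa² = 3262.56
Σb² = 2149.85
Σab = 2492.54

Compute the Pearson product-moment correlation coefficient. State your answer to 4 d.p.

0.5735

r = (nΣab − ΣaΣb) / √[(nΣa² − (Σa)²)(nΣb² − (Σb)²)]
Numerator: 6×2492.54 − 136.2×103.5 = 858.54
Denominator: √[(19575.36 − 18550.44)(12899.1 − 10712.25)] = √[1024.92 × 2186.85] = 1497.1127
r = 858.54 / 1497.1127 ≈ 0.5735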